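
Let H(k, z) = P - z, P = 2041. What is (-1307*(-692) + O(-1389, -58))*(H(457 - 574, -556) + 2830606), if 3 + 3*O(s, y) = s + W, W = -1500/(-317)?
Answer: 811888771398480/317 ≈ 2.5612e+12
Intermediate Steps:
W = 1500/317 (W = -1500*(-1/317) = 1500/317 ≈ 4.7319)
O(s, y) = 183/317 + s/3 (O(s, y) = -1 + (s + 1500/317)/3 = -1 + (1500/317 + s)/3 = -1 + (500/317 + s/3) = 183/317 + s/3)
H(k, z) = 2041 - z
(-1307*(-692) + O(-1389, -58))*(H(457 - 574, -556) + 2830606) = (-1307*(-692) + (183/317 + (1/3)*(-1389)))*((2041 - 1*(-556)) + 2830606) = (904444 + (183/317 - 463))*((2041 + 556) + 2830606) = (904444 - 146588/317)*(2597 + 2830606) = (286562160/317)*2833203 = 811888771398480/317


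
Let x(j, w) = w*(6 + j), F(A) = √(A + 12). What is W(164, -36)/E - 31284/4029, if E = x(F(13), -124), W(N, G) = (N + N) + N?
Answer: -47103/5797 ≈ -8.1254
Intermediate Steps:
W(N, G) = 3*N (W(N, G) = 2*N + N = 3*N)
F(A) = √(12 + A)
E = -1364 (E = -124*(6 + √(12 + 13)) = -124*(6 + √25) = -124*(6 + 5) = -124*11 = -1364)
W(164, -36)/E - 31284/4029 = (3*164)/(-1364) - 31284/4029 = 492*(-1/1364) - 31284*1/4029 = -123/341 - 132/17 = -47103/5797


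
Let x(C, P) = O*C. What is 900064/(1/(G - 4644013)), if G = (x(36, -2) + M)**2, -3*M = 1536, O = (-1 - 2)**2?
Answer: -4148097054816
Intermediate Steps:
O = 9 (O = (-3)**2 = 9)
x(C, P) = 9*C
M = -512 (M = -1/3*1536 = -512)
G = 35344 (G = (9*36 - 512)**2 = (324 - 512)**2 = (-188)**2 = 35344)
900064/(1/(G - 4644013)) = 900064/(1/(35344 - 4644013)) = 900064/(1/(-4608669)) = 900064/(-1/4608669) = 900064*(-4608669) = -4148097054816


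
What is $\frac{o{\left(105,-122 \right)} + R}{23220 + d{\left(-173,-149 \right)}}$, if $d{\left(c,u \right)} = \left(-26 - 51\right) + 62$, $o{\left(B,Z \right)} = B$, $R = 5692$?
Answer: $\frac{341}{1365} \approx 0.24982$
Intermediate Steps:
$d{\left(c,u \right)} = -15$ ($d{\left(c,u \right)} = -77 + 62 = -15$)
$\frac{o{\left(105,-122 \right)} + R}{23220 + d{\left(-173,-149 \right)}} = \frac{105 + 5692}{23220 - 15} = \frac{5797}{23205} = 5797 \cdot \frac{1}{23205} = \frac{341}{1365}$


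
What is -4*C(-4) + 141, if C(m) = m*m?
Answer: 77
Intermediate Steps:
C(m) = m²
-4*C(-4) + 141 = -4*(-4)² + 141 = -4*16 + 141 = -64 + 141 = 77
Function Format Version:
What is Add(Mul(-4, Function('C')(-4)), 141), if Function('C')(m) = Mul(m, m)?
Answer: 77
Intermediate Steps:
Function('C')(m) = Pow(m, 2)
Add(Mul(-4, Function('C')(-4)), 141) = Add(Mul(-4, Pow(-4, 2)), 141) = Add(Mul(-4, 16), 141) = Add(-64, 141) = 77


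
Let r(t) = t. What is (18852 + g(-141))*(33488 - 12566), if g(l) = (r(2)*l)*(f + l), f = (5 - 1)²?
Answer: 1131922044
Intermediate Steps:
f = 16 (f = 4² = 16)
g(l) = 2*l*(16 + l) (g(l) = (2*l)*(16 + l) = 2*l*(16 + l))
(18852 + g(-141))*(33488 - 12566) = (18852 + 2*(-141)*(16 - 141))*(33488 - 12566) = (18852 + 2*(-141)*(-125))*20922 = (18852 + 35250)*20922 = 54102*20922 = 1131922044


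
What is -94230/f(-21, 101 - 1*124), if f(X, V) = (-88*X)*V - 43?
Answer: 94230/42547 ≈ 2.2147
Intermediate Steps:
f(X, V) = -43 - 88*V*X (f(X, V) = -88*V*X - 43 = -43 - 88*V*X)
-94230/f(-21, 101 - 1*124) = -94230/(-43 - 88*(101 - 1*124)*(-21)) = -94230/(-43 - 88*(101 - 124)*(-21)) = -94230/(-43 - 88*(-23)*(-21)) = -94230/(-43 - 42504) = -94230/(-42547) = -94230*(-1/42547) = 94230/42547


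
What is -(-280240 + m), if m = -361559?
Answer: 641799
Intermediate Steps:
-(-280240 + m) = -(-280240 - 361559) = -1*(-641799) = 641799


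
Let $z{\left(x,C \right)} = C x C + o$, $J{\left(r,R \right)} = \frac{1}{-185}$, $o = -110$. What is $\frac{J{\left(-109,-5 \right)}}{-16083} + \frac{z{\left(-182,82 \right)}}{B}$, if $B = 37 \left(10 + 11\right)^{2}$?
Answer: $- \frac{3645116627}{48597465} \approx -75.006$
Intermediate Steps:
$J{\left(r,R \right)} = - \frac{1}{185}$
$B = 16317$ ($B = 37 \cdot 21^{2} = 37 \cdot 441 = 16317$)
$z{\left(x,C \right)} = -110 + x C^{2}$ ($z{\left(x,C \right)} = C x C - 110 = x C^{2} - 110 = -110 + x C^{2}$)
$\frac{J{\left(-109,-5 \right)}}{-16083} + \frac{z{\left(-182,82 \right)}}{B} = - \frac{1}{185 \left(-16083\right)} + \frac{-110 - 182 \cdot 82^{2}}{16317} = \left(- \frac{1}{185}\right) \left(- \frac{1}{16083}\right) + \left(-110 - 1223768\right) \frac{1}{16317} = \frac{1}{2975355} + \left(-110 - 1223768\right) \frac{1}{16317} = \frac{1}{2975355} - \frac{1223878}{16317} = - \frac{3645116627}{48597465}$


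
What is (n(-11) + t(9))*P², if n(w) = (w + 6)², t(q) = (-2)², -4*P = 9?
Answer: 2349/16 ≈ 146.81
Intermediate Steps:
P = -9/4 (P = -¼*9 = -9/4 ≈ -2.2500)
t(q) = 4
n(w) = (6 + w)²
(n(-11) + t(9))*P² = ((6 - 11)² + 4)*(-9/4)² = ((-5)² + 4)*(81/16) = (25 + 4)*(81/16) = 29*(81/16) = 2349/16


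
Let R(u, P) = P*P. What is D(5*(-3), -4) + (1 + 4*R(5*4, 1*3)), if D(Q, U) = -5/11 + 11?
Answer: 523/11 ≈ 47.545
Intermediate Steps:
D(Q, U) = 116/11 (D(Q, U) = -5*1/11 + 11 = -5/11 + 11 = 116/11)
R(u, P) = P**2
D(5*(-3), -4) + (1 + 4*R(5*4, 1*3)) = 116/11 + (1 + 4*(1*3)**2) = 116/11 + (1 + 4*3**2) = 116/11 + (1 + 4*9) = 116/11 + (1 + 36) = 116/11 + 37 = 523/11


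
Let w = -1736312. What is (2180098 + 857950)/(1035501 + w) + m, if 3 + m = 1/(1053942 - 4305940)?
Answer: -16716834631849/2279035970378 ≈ -7.3350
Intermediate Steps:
m = -9755995/3251998 (m = -3 + 1/(1053942 - 4305940) = -3 + 1/(-3251998) = -3 - 1/3251998 = -9755995/3251998 ≈ -3.0000)
(2180098 + 857950)/(1035501 + w) + m = (2180098 + 857950)/(1035501 - 1736312) - 9755995/3251998 = 3038048/(-700811) - 9755995/3251998 = 3038048*(-1/700811) - 9755995/3251998 = -3038048/700811 - 9755995/3251998 = -16716834631849/2279035970378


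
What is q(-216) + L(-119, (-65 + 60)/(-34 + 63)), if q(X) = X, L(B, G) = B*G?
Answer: -5669/29 ≈ -195.48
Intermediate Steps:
q(-216) + L(-119, (-65 + 60)/(-34 + 63)) = -216 - 119*(-65 + 60)/(-34 + 63) = -216 - (-595)/29 = -216 - 119*(-5/29) = -216 + 595/29 = -5669/29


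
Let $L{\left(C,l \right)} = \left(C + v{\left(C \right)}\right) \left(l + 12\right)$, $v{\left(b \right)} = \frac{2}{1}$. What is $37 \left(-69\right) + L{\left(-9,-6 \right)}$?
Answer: $-2595$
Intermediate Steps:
$v{\left(b \right)} = 2$ ($v{\left(b \right)} = 2 \cdot 1 = 2$)
$L{\left(C,l \right)} = \left(2 + C\right) \left(12 + l\right)$ ($L{\left(C,l \right)} = \left(C + 2\right) \left(l + 12\right) = \left(2 + C\right) \left(12 + l\right)$)
$37 \left(-69\right) + L{\left(-9,-6 \right)} = 37 \left(-69\right) + \left(24 + 2 \left(-6\right) + 12 \left(-9\right) - -54\right) = -2553 + \left(24 - 12 - 108 + 54\right) = -2553 - 42 = -2595$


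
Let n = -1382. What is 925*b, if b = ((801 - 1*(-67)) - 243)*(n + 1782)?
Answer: 231250000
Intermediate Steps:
b = 250000 (b = ((801 - 1*(-67)) - 243)*(-1382 + 1782) = ((801 + 67) - 243)*400 = (868 - 243)*400 = 625*400 = 250000)
925*b = 925*250000 = 231250000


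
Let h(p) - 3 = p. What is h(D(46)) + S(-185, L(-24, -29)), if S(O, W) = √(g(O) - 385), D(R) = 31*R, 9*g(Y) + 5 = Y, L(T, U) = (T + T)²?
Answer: 1429 + I*√3655/3 ≈ 1429.0 + 20.152*I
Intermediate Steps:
L(T, U) = 4*T² (L(T, U) = (2*T)² = 4*T²)
g(Y) = -5/9 + Y/9
h(p) = 3 + p
S(O, W) = √(-3470/9 + O/9) (S(O, W) = √((-5/9 + O/9) - 385) = √(-3470/9 + O/9))
h(D(46)) + S(-185, L(-24, -29)) = (3 + 31*46) + √(-3470 - 185)/3 = (3 + 1426) + √(-3655)/3 = 1429 + (I*√3655)/3 = 1429 + I*√3655/3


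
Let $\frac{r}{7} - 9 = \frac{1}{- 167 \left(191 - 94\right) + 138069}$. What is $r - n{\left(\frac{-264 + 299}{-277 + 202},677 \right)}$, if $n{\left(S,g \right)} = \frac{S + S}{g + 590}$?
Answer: $\frac{595586197}{9453630} \approx 63.001$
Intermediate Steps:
$n{\left(S,g \right)} = \frac{2 S}{590 + g}$
$r = \frac{1096831}{17410}$ ($r = 63 + \frac{7}{- 167 \left(191 - 94\right) + 138069} = 63 + \frac{7}{\left(-167\right) 97 + 138069} = 63 + \frac{7}{-16199 + 138069} = 63 + \frac{7}{121870} = 63 + 7 \cdot \frac{1}{121870} = 63 + \frac{1}{17410} = \frac{1096831}{17410} \approx 63.0$)
$r - n{\left(\frac{-264 + 299}{-277 + 202},677 \right)} = \frac{1096831}{17410} - \frac{2 \frac{-264 + 299}{-277 + 202}}{590 + 677} = \frac{1096831}{17410} - \frac{2 \frac{35}{-75}}{1267} = \frac{1096831}{17410} - 2 \cdot 35 \left(- \frac{1}{75}\right) \frac{1}{1267} = \frac{1096831}{17410} - 2 \left(- \frac{7}{15}\right) \frac{1}{1267} = \frac{1096831}{17410} - - \frac{2}{2715} = \frac{1096831}{17410} + \frac{2}{2715} = \frac{595586197}{9453630}$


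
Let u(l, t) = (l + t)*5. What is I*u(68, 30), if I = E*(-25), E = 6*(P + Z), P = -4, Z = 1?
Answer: 220500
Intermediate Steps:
E = -18 (E = 6*(-4 + 1) = 6*(-3) = -18)
u(l, t) = 5*l + 5*t
I = 450 (I = -18*(-25) = 450)
I*u(68, 30) = 450*(5*68 + 5*30) = 450*(340 + 150) = 450*490 = 220500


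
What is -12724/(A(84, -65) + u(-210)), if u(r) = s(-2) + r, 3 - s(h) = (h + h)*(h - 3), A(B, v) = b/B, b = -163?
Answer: 1068816/19231 ≈ 55.578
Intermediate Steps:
A(B, v) = -163/B
s(h) = 3 - 2*h*(-3 + h) (s(h) = 3 - (h + h)*(h - 3) = 3 - 2*h*(-3 + h))
u(r) = -17 + r (u(r) = (3 - 2*(-2)² + 6*(-2)) + r = (3 - 2*4 - 12) + r = (3 - 8 - 12) + r = -17 + r)
-12724/(A(84, -65) + u(-210)) = -12724/(-163/84 + (-17 - 210)) = -12724/(-163*1/84 - 227) = -12724/(-163/84 - 227) = -12724/(-19231/84) = -12724*(-84/19231) = 1068816/19231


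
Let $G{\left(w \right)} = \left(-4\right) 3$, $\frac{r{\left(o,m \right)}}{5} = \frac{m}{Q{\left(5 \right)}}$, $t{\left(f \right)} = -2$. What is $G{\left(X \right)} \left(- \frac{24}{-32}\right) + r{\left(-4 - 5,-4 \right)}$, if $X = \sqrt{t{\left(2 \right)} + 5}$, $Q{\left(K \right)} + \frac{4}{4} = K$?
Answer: $-14$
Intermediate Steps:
$Q{\left(K \right)} = -1 + K$
$X = \sqrt{3}$ ($X = \sqrt{-2 + 5} = \sqrt{3} \approx 1.732$)
$r{\left(o,m \right)} = \frac{5 m}{4}$ ($r{\left(o,m \right)} = 5 \frac{m}{-1 + 5} = 5 \frac{m}{4} = \frac{5 m}{4}$)
$G{\left(w \right)} = -12$
$G{\left(X \right)} \left(- \frac{24}{-32}\right) + r{\left(-4 - 5,-4 \right)} = - 12 \left(- \frac{24}{-32}\right) + \frac{5}{4} \left(-4\right) = - 12 \left(\left(-24\right) \left(- \frac{1}{32}\right)\right) - 5 = \left(-12\right) \frac{3}{4} - 5 = -9 - 5 = -14$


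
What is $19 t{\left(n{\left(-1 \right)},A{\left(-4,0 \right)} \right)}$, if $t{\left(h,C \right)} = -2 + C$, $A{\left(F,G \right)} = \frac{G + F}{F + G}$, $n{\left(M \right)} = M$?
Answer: $-19$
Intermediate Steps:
$A{\left(F,G \right)} = 1$ ($A{\left(F,G \right)} = \frac{F + G}{F + G} = 1$)
$19 t{\left(n{\left(-1 \right)},A{\left(-4,0 \right)} \right)} = 19 \left(-2 + 1\right) = 19 \left(-1\right) = -19$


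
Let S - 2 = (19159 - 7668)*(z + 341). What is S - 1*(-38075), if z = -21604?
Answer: -244295056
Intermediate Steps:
S = -244333131 (S = 2 + (19159 - 7668)*(-21604 + 341) = 2 + 11491*(-21263) = 2 - 244333133 = -244333131)
S - 1*(-38075) = -244333131 - 1*(-38075) = -244333131 + 38075 = -244295056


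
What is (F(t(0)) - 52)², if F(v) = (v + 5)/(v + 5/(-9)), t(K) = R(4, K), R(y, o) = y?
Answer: 2343961/961 ≈ 2439.1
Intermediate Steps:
t(K) = 4
F(v) = (5 + v)/(-5/9 + v) (F(v) = (5 + v)/(v + 5*(-⅑)) = (5 + v)/(v - 5/9) = (5 + v)/(-5/9 + v))
(F(t(0)) - 52)² = (9*(5 + 4)/(-5 + 9*4) - 52)² = (9*9/(-5 + 36) - 52)² = (9*9/31 - 52)² = (9*(1/31)*9 - 52)² = (81/31 - 52)² = (-1531/31)² = 2343961/961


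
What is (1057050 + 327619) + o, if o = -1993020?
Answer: -608351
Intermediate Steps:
(1057050 + 327619) + o = (1057050 + 327619) - 1993020 = 1384669 - 1993020 = -608351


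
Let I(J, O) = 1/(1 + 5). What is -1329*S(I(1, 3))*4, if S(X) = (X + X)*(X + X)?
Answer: -1772/3 ≈ -590.67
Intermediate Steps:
I(J, O) = ⅙ (I(J, O) = 1/6 = ⅙)
S(X) = 4*X² (S(X) = (2*X)*(2*X) = 4*X²)
-1329*S(I(1, 3))*4 = -1329*4*(⅙)²*4 = -1329*4*(1/36)*4 = -443*4/3 = -1329*4/9 = -1772/3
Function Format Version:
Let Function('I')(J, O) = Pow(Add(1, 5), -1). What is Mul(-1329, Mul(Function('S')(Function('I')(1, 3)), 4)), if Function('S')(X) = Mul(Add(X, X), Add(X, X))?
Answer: Rational(-1772, 3) ≈ -590.67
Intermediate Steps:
Function('I')(J, O) = Rational(1, 6) (Function('I')(J, O) = Pow(6, -1) = Rational(1, 6))
Function('S')(X) = Mul(4, Pow(X, 2)) (Function('S')(X) = Mul(Mul(2, X), Mul(2, X)) = Mul(4, Pow(X, 2)))
Mul(-1329, Mul(Function('S')(Function('I')(1, 3)), 4)) = Mul(-1329, Mul(Mul(4, Pow(Rational(1, 6), 2)), 4)) = Mul(-1329, Mul(Mul(4, Rational(1, 36)), 4)) = Mul(-1329, Mul(Rational(1, 9), 4)) = Mul(-1329, Rational(4, 9)) = Rational(-1772, 3)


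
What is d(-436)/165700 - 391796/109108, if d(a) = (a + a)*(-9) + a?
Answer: -4006993044/1129949725 ≈ -3.5462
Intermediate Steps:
d(a) = -17*a (d(a) = (2*a)*(-9) + a = -18*a + a = -17*a)
d(-436)/165700 - 391796/109108 = -17*(-436)/165700 - 391796/109108 = 7412*(1/165700) - 391796*1/109108 = 1853/41425 - 97949/27277 = -4006993044/1129949725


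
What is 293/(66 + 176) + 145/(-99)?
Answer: -553/2178 ≈ -0.25390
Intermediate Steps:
293/(66 + 176) + 145/(-99) = 293/242 + 145*(-1/99) = 293*(1/242) - 145/99 = 293/242 - 145/99 = -553/2178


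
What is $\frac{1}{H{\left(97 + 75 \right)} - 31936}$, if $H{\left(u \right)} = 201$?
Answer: $- \frac{1}{31735} \approx -3.1511 \cdot 10^{-5}$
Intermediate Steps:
$\frac{1}{H{\left(97 + 75 \right)} - 31936} = \frac{1}{201 - 31936} = \frac{1}{-31735} = - \frac{1}{31735}$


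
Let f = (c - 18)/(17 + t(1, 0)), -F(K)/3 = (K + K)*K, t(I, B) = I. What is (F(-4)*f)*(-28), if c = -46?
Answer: -28672/3 ≈ -9557.3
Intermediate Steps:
F(K) = -6*K² (F(K) = -3*(K + K)*K = -3*2*K*K = -6*K²)
f = -32/9 (f = (-46 - 18)/(17 + 1) = -64/18 = -64*1/18 = -32/9 ≈ -3.5556)
(F(-4)*f)*(-28) = (-6*(-4)²*(-32/9))*(-28) = (-6*16*(-32/9))*(-28) = -96*(-32/9)*(-28) = (1024/3)*(-28) = -28672/3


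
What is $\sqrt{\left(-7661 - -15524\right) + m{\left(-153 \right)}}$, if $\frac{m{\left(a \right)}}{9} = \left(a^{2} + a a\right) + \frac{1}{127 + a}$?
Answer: $\frac{\sqrt{290155866}}{26} \approx 655.15$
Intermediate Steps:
$m{\left(a \right)} = \frac{9}{127 + a} + 18 a^{2}$ ($m{\left(a \right)} = 9 \left(\left(a^{2} + a a\right) + \frac{1}{127 + a}\right) = 9 \left(\left(a^{2} + a^{2}\right) + \frac{1}{127 + a}\right) = 9 \left(2 a^{2} + \frac{1}{127 + a}\right) = 9 \left(\frac{1}{127 + a} + 2 a^{2}\right) = \frac{9}{127 + a} + 18 a^{2}$)
$\sqrt{\left(-7661 - -15524\right) + m{\left(-153 \right)}} = \sqrt{\left(-7661 - -15524\right) + \frac{9 \left(1 + 2 \left(-153\right)^{3} + 254 \left(-153\right)^{2}\right)}{127 - 153}} = \sqrt{\left(-7661 + 15524\right) + \frac{9 \left(1 + 2 \left(-3581577\right) + 254 \cdot 23409\right)}{-26}} = \sqrt{7863 + 9 \left(- \frac{1}{26}\right) \left(1 - 7163154 + 5945886\right)} = \sqrt{7863 + 9 \left(- \frac{1}{26}\right) \left(-1217267\right)} = \sqrt{7863 + \frac{10955403}{26}} = \sqrt{\frac{11159841}{26}} = \frac{\sqrt{290155866}}{26}$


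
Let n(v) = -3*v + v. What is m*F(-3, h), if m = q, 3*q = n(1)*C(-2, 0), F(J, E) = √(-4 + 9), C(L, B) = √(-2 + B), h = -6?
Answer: -2*I*√10/3 ≈ -2.1082*I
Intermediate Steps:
n(v) = -2*v
F(J, E) = √5
q = -2*I*√2/3 (q = ((-2*1)*√(-2 + 0))/3 = (-2*I*√2)/3 = -2*I*√2/3 ≈ -0.94281*I)
m = -2*I*√2/3 ≈ -0.94281*I
m*F(-3, h) = (-2*I*√2/3)*√5 = -2*I*√10/3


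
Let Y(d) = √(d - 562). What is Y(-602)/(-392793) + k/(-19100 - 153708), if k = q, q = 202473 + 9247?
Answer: -26465/21601 - 2*I*√291/392793 ≈ -1.2252 - 8.6859e-5*I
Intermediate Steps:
Y(d) = √(-562 + d)
q = 211720
k = 211720
Y(-602)/(-392793) + k/(-19100 - 153708) = √(-562 - 602)/(-392793) + 211720/(-19100 - 153708) = √(-1164)*(-1/392793) + 211720/(-172808) = (2*I*√291)*(-1/392793) + 211720*(-1/172808) = -2*I*√291/392793 - 26465/21601 = -26465/21601 - 2*I*√291/392793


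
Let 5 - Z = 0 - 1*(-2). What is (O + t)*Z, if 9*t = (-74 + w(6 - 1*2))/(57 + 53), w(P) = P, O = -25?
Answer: -2482/33 ≈ -75.212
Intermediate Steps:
Z = 3 (Z = 5 - (0 - 1*(-2)) = 5 - (0 + 2) = 5 - 1*2 = 5 - 2 = 3)
t = -7/99 (t = ((-74 + (6 - 1*2))/(57 + 53))/9 = ((-74 + (6 - 2))/110)/9 = ((-74 + 4)*(1/110))/9 = (-70*1/110)/9 = (⅑)*(-7/11) = -7/99 ≈ -0.070707)
(O + t)*Z = (-25 - 7/99)*3 = -2482/99*3 = -2482/33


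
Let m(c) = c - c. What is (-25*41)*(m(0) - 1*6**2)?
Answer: 36900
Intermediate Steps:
m(c) = 0
(-25*41)*(m(0) - 1*6**2) = (-25*41)*(0 - 1*6**2) = -1025*(0 - 1*36) = -1025*(0 - 36) = -1025*(-36) = 36900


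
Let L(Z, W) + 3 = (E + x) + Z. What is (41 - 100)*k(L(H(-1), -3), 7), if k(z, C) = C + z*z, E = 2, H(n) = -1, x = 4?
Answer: -649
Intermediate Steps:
L(Z, W) = 3 + Z (L(Z, W) = -3 + ((2 + 4) + Z) = -3 + (6 + Z) = 3 + Z)
k(z, C) = C + z**2
(41 - 100)*k(L(H(-1), -3), 7) = (41 - 100)*(7 + (3 - 1)**2) = -59*(7 + 2**2) = -59*(7 + 4) = -59*11 = -649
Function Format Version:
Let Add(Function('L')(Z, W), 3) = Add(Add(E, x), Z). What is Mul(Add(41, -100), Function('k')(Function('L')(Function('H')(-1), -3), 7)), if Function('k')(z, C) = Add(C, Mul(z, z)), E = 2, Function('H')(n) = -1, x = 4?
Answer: -649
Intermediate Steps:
Function('L')(Z, W) = Add(3, Z) (Function('L')(Z, W) = Add(-3, Add(Add(2, 4), Z)) = Add(-3, Add(6, Z)) = Add(3, Z))
Function('k')(z, C) = Add(C, Pow(z, 2))
Mul(Add(41, -100), Function('k')(Function('L')(Function('H')(-1), -3), 7)) = Mul(Add(41, -100), Add(7, Pow(Add(3, -1), 2))) = Mul(-59, Add(7, Pow(2, 2))) = Mul(-59, Add(7, 4)) = Mul(-59, 11) = -649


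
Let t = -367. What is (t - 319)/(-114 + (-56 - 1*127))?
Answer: 686/297 ≈ 2.3098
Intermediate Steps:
(t - 319)/(-114 + (-56 - 1*127)) = (-367 - 319)/(-114 + (-56 - 1*127)) = -686/(-114 + (-56 - 127)) = -686/(-114 - 183) = -686/(-297) = -686*(-1/297) = 686/297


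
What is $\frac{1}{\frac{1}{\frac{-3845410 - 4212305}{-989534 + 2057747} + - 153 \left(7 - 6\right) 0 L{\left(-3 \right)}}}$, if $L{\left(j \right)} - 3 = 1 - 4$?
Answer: $- \frac{2685905}{356071} \approx -7.5432$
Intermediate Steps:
$L{\left(j \right)} = 0$ ($L{\left(j \right)} = 3 + \left(1 - 4\right) = 3 - 3 = 0$)
$\frac{1}{\frac{1}{\frac{-3845410 - 4212305}{-989534 + 2057747} + - 153 \left(7 - 6\right) 0 L{\left(-3 \right)}}} = \frac{1}{\frac{1}{\frac{-3845410 - 4212305}{-989534 + 2057747} + - 153 \left(7 - 6\right) 0 \cdot 0}} = \frac{1}{\frac{1}{- \frac{8057715}{1068213} + - 153 \cdot 1 \cdot 0 \cdot 0}} = \frac{1}{\frac{1}{\left(-8057715\right) \frac{1}{1068213} + \left(-153\right) 0 \cdot 0}} = \frac{1}{\frac{1}{- \frac{2685905}{356071} + 0 \cdot 0}} = \frac{1}{\frac{1}{- \frac{2685905}{356071} + 0}} = \frac{1}{\frac{1}{- \frac{2685905}{356071}}} = \frac{1}{- \frac{356071}{2685905}} = - \frac{2685905}{356071}$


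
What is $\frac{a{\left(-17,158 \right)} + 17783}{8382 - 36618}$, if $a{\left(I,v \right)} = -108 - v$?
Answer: $- \frac{5839}{9412} \approx -0.62038$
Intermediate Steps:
$\frac{a{\left(-17,158 \right)} + 17783}{8382 - 36618} = \frac{\left(-108 - 158\right) + 17783}{8382 - 36618} = \frac{\left(-108 - 158\right) + 17783}{-28236} = \left(-266 + 17783\right) \left(- \frac{1}{28236}\right) = 17517 \left(- \frac{1}{28236}\right) = - \frac{5839}{9412}$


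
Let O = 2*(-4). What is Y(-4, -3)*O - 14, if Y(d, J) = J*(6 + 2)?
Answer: 178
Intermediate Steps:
Y(d, J) = 8*J (Y(d, J) = J*8 = 8*J)
O = -8
Y(-4, -3)*O - 14 = (8*(-3))*(-8) - 14 = -24*(-8) - 14 = 192 - 14 = 178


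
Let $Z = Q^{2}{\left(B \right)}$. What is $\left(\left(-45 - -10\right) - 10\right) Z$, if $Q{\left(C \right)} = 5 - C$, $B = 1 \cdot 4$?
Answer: $-45$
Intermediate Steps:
$B = 4$
$Z = 1$ ($Z = \left(5 - 4\right)^{2} = 1^{2} = 1$)
$\left(\left(-45 - -10\right) - 10\right) Z = \left(\left(-45 - -10\right) - 10\right) 1 = \left(\left(-45 + 10\right) - 10\right) 1 = \left(-35 - 10\right) 1 = \left(-45\right) 1 = -45$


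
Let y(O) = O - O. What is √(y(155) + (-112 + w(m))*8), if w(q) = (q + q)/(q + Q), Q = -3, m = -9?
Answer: 2*I*√221 ≈ 29.732*I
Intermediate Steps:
w(q) = 2*q/(-3 + q) (w(q) = (q + q)/(q - 3) = (2*q)/(-3 + q) = 2*q/(-3 + q))
y(O) = 0
√(y(155) + (-112 + w(m))*8) = √(0 + (-112 + 2*(-9)/(-3 - 9))*8) = √(0 + (-112 + 2*(-9)/(-12))*8) = √(0 + (-112 + 2*(-9)*(-1/12))*8) = √(0 + (-112 + 3/2)*8) = √(0 - 221/2*8) = √(0 - 884) = √(-884) = 2*I*√221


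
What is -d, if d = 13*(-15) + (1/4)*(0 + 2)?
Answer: 389/2 ≈ 194.50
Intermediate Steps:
d = -389/2 (d = -195 + (1*(¼))*2 = -195 + (¼)*2 = -195 + ½ = -389/2 ≈ -194.50)
-d = -1*(-389/2) = 389/2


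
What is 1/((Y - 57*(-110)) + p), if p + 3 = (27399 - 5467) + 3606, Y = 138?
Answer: 1/31943 ≈ 3.1306e-5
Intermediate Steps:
p = 25535 (p = -3 + ((27399 - 5467) + 3606) = -3 + (21932 + 3606) = -3 + 25538 = 25535)
1/((Y - 57*(-110)) + p) = 1/((138 - 57*(-110)) + 25535) = 1/((138 + 6270) + 25535) = 1/(6408 + 25535) = 1/31943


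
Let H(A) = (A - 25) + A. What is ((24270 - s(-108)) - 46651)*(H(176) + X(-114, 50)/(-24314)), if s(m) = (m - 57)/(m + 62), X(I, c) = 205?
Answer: -8186530493843/1118444 ≈ -7.3196e+6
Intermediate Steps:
s(m) = (-57 + m)/(62 + m)
H(A) = -25 + 2*A (H(A) = (-25 + A) + A = -25 + 2*A)
((24270 - s(-108)) - 46651)*(H(176) + X(-114, 50)/(-24314)) = ((24270 - (-57 - 108)/(62 - 108)) - 46651)*((-25 + 2*176) + 205/(-24314)) = ((24270 - (-165)/(-46)) - 46651)*((-25 + 352) + 205*(-1/24314)) = ((24270 - (-1)*(-165)/46) - 46651)*(327 - 205/24314) = ((24270 - 1*165/46) - 46651)*(7950473/24314) = ((24270 - 165/46) - 46651)*(7950473/24314) = (1116255/46 - 46651)*(7950473/24314) = -1029691/46*7950473/24314 = -8186530493843/1118444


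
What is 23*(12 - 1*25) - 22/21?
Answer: -6301/21 ≈ -300.05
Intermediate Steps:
23*(12 - 1*25) - 22/21 = 23*(12 - 25) - 22*1/21 = 23*(-13) - 22/21 = -299 - 22/21 = -6301/21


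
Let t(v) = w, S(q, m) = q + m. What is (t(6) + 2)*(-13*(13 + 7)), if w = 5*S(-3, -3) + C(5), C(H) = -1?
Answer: 7540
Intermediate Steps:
S(q, m) = m + q
w = -31 (w = 5*(-3 - 3) - 1 = 5*(-6) - 1 = -30 - 1 = -31)
t(v) = -31
(t(6) + 2)*(-13*(13 + 7)) = (-31 + 2)*(-13*(13 + 7)) = -(-377)*20 = -29*(-260) = 7540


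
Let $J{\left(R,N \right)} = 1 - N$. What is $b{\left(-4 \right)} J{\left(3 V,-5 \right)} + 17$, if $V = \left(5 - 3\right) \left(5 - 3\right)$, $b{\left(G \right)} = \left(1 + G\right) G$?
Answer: $89$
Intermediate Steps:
$b{\left(G \right)} = G \left(1 + G\right)$
$V = 4$ ($V = 2 \cdot 2 = 4$)
$b{\left(-4 \right)} J{\left(3 V,-5 \right)} + 17 = - 4 \left(1 - 4\right) \left(1 - -5\right) + 17 = \left(-4\right) \left(-3\right) \left(1 + 5\right) + 17 = 12 \cdot 6 + 17 = 72 + 17 = 89$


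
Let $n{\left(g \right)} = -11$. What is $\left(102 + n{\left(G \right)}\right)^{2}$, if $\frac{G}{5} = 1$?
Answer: $8281$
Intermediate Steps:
$G = 5$ ($G = 5 \cdot 1 = 5$)
$\left(102 + n{\left(G \right)}\right)^{2} = \left(102 - 11\right)^{2} = 91^{2} = 8281$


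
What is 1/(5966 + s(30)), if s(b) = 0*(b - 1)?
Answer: 1/5966 ≈ 0.00016762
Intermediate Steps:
s(b) = 0 (s(b) = 0*(-1 + b) = 0)
1/(5966 + s(30)) = 1/(5966 + 0) = 1/5966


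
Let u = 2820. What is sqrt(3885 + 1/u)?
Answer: 17*sqrt(26725845)/1410 ≈ 62.330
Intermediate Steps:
sqrt(3885 + 1/u) = sqrt(3885 + 1/2820) = sqrt(10955701/2820) = 17*sqrt(26725845)/1410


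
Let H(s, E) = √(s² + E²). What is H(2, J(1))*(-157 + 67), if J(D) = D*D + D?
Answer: -180*√2 ≈ -254.56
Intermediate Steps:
J(D) = D + D² (J(D) = D² + D = D + D²)
H(s, E) = √(E² + s²)
H(2, J(1))*(-157 + 67) = √((1*(1 + 1))² + 2²)*(-157 + 67) = √((1*2)² + 4)*(-90) = √(2² + 4)*(-90) = √(4 + 4)*(-90) = √8*(-90) = (2*√2)*(-90) = -180*√2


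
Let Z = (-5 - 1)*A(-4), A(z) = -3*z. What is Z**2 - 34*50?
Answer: 3484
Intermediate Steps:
Z = -72 (Z = (-5 - 1)*(-3*(-4)) = -6*12 = -72)
Z**2 - 34*50 = (-72)**2 - 34*50 = 5184 - 1700 = 3484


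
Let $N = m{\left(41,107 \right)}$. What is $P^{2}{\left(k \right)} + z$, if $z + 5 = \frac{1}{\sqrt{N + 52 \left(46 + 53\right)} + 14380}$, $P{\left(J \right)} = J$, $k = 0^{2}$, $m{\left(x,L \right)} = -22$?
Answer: $- \frac{516940995}{103389637} - \frac{\sqrt{5126}}{206779274} \approx -4.9999$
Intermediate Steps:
$k = 0$
$N = -22$
$z = -5 + \frac{1}{14380 + \sqrt{5126}}$ ($z = -5 + \frac{1}{\sqrt{-22 + 52 \left(46 + 53\right)} + 14380} = -5 + \frac{1}{\sqrt{-22 + 52 \cdot 99} + 14380} = -5 + \frac{1}{\sqrt{-22 + 5148} + 14380} = -5 + \frac{1}{\sqrt{5126} + 14380} = -5 + \frac{1}{14380 + \sqrt{5126}} \approx -4.9999$)
$P^{2}{\left(k \right)} + z = 0^{2} - \left(\frac{516940995}{103389637} + \frac{\sqrt{5126}}{206779274}\right) = 0 - \left(\frac{516940995}{103389637} + \frac{\sqrt{5126}}{206779274}\right) = - \frac{516940995}{103389637} - \frac{\sqrt{5126}}{206779274}$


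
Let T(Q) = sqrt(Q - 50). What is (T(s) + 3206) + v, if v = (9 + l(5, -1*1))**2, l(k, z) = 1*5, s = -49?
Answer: 3402 + 3*I*sqrt(11) ≈ 3402.0 + 9.9499*I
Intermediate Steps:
T(Q) = sqrt(-50 + Q)
l(k, z) = 5
v = 196 (v = (9 + 5)**2 = 14**2 = 196)
(T(s) + 3206) + v = (sqrt(-50 - 49) + 3206) + 196 = (sqrt(-99) + 3206) + 196 = (3*I*sqrt(11) + 3206) + 196 = (3206 + 3*I*sqrt(11)) + 196 = 3402 + 3*I*sqrt(11)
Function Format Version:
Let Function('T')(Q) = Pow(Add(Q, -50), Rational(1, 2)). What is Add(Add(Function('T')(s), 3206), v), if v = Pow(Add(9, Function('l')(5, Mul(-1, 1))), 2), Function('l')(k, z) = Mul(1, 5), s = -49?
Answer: Add(3402, Mul(3, I, Pow(11, Rational(1, 2)))) ≈ Add(3402.0, Mul(9.9499, I))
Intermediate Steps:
Function('T')(Q) = Pow(Add(-50, Q), Rational(1, 2))
Function('l')(k, z) = 5
v = 196 (v = Pow(Add(9, 5), 2) = Pow(14, 2) = 196)
Add(Add(Function('T')(s), 3206), v) = Add(Add(Pow(Add(-50, -49), Rational(1, 2)), 3206), 196) = Add(Add(Pow(-99, Rational(1, 2)), 3206), 196) = Add(Add(Mul(3, I, Pow(11, Rational(1, 2))), 3206), 196) = Add(Add(3206, Mul(3, I, Pow(11, Rational(1, 2)))), 196) = Add(3402, Mul(3, I, Pow(11, Rational(1, 2))))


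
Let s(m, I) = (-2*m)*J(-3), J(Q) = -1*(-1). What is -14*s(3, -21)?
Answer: 84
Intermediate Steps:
J(Q) = 1
s(m, I) = -2*m (s(m, I) = -2*m*1 = -2*m)
-14*s(3, -21) = -(-28)*3 = -14*(-6) = 84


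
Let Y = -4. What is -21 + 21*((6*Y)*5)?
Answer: -2541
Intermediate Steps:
-21 + 21*((6*Y)*5) = -21 + 21*((6*(-4))*5) = -21 + 21*(-24*5) = -21 + 21*(-120) = -21 - 2520 = -2541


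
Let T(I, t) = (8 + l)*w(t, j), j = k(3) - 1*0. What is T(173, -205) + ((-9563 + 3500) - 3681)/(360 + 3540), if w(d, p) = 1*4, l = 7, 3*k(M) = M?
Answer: 18688/325 ≈ 57.502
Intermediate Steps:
k(M) = M/3
j = 1 (j = (1/3)*3 - 1*0 = 1 + 0 = 1)
w(d, p) = 4
T(I, t) = 60 (T(I, t) = (8 + 7)*4 = 15*4 = 60)
T(173, -205) + ((-9563 + 3500) - 3681)/(360 + 3540) = 60 + ((-9563 + 3500) - 3681)/(360 + 3540) = 60 + (-6063 - 3681)/3900 = 60 - 9744*1/3900 = 60 - 812/325 = 18688/325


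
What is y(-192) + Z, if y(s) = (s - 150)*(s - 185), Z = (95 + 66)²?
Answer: 154855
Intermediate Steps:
Z = 25921 (Z = 161² = 25921)
y(s) = (-185 + s)*(-150 + s) (y(s) = (-150 + s)*(-185 + s) = (-185 + s)*(-150 + s))
y(-192) + Z = (27750 + (-192)² - 335*(-192)) + 25921 = (27750 + 36864 + 64320) + 25921 = 128934 + 25921 = 154855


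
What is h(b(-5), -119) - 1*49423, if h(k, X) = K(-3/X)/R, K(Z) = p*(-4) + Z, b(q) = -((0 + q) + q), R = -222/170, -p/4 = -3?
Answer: -12791042/259 ≈ -49386.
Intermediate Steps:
p = 12 (p = -4*(-3) = 12)
R = -111/85 (R = -222*1/170 = -111/85 ≈ -1.3059)
b(q) = -2*q (b(q) = -(q + q) = -2*q)
K(Z) = -48 + Z (K(Z) = 12*(-4) + Z = -48 + Z)
h(k, X) = 1360/37 + 85/(37*X) (h(k, X) = (-48 - 3/X)/(-111/85) = (-48 - 3/X)*(-85/111) = 1360/37 + 85/(37*X))
h(b(-5), -119) - 1*49423 = (85/37)*(1 + 16*(-119))/(-119) - 1*49423 = (85/37)*(-1/119)*(1 - 1904) - 49423 = (85/37)*(-1/119)*(-1903) - 49423 = 9515/259 - 49423 = -12791042/259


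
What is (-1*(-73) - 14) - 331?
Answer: -272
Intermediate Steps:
(-1*(-73) - 14) - 331 = (73 - 14) - 331 = 59 - 331 = -272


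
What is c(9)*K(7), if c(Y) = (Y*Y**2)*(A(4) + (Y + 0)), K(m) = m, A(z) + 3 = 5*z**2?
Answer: 438858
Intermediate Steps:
A(z) = -3 + 5*z**2
c(Y) = Y**3*(77 + Y) (c(Y) = (Y*Y**2)*((-3 + 5*4**2) + (Y + 0)) = Y**3*((-3 + 5*16) + Y) = Y**3*((-3 + 80) + Y) = Y**3*(77 + Y))
c(9)*K(7) = (9**3*(77 + 9))*7 = (729*86)*7 = 62694*7 = 438858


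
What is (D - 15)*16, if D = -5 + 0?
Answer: -320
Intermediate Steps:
D = -5
(D - 15)*16 = (-5 - 15)*16 = -20*16 = -320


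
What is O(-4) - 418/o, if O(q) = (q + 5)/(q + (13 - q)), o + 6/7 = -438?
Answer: 20555/19968 ≈ 1.0294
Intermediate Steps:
o = -3072/7 (o = -6/7 - 438 = -3072/7 ≈ -438.86)
O(q) = 5/13 + q/13 (O(q) = (5 + q)/13 = (5 + q)*(1/13) = 5/13 + q/13)
O(-4) - 418/o = (5/13 + (1/13)*(-4)) - 418/(-3072/7) = (5/13 - 4/13) - 418*(-7/3072) = 1/13 + 1463/1536 = 20555/19968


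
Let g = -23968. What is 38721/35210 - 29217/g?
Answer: 19967301/8611360 ≈ 2.3187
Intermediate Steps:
38721/35210 - 29217/g = 38721/35210 - 29217/(-23968) = 38721*(1/35210) - 29217*(-1/23968) = 38721/35210 + 29217/23968 = 19967301/8611360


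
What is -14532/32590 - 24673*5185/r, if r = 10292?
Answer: -2084686065647/167708140 ≈ -12430.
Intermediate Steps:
-14532/32590 - 24673*5185/r = -14532/32590 - 24673/(10292/5185) = -14532*1/32590 - 24673/(10292*(1/5185)) = -7266/16295 - 24673/10292/5185 = -7266/16295 - 24673*5185/10292 = -7266/16295 - 127929505/10292 = -2084686065647/167708140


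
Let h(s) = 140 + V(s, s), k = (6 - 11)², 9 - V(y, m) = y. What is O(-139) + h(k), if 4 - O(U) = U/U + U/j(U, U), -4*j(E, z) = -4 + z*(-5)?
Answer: 87201/691 ≈ 126.20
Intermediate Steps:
V(y, m) = 9 - y
j(E, z) = 1 + 5*z/4 (j(E, z) = -(-4 + z*(-5))/4 = -(-4 - 5*z)/4 = 1 + 5*z/4)
k = 25 (k = (-5)² = 25)
h(s) = 149 - s (h(s) = 140 + (9 - s) = 149 - s)
O(U) = 3 - U/(1 + 5*U/4) (O(U) = 4 - (U/U + U/(1 + 5*U/4)) = 4 - (1 + U/(1 + 5*U/4)) = 4 + (-1 - U/(1 + 5*U/4)) = 3 - U/(1 + 5*U/4))
O(-139) + h(k) = (12 + 11*(-139))/(4 + 5*(-139)) + (149 - 1*25) = (12 - 1529)/(4 - 695) + (149 - 25) = -1517/(-691) + 124 = -1/691*(-1517) + 124 = 1517/691 + 124 = 87201/691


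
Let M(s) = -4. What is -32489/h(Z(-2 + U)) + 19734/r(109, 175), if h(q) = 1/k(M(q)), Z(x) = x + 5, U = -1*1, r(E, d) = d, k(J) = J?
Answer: 22762034/175 ≈ 1.3007e+5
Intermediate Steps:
U = -1
Z(x) = 5 + x
h(q) = -¼ (h(q) = 1/(-4) = -¼)
-32489/h(Z(-2 + U)) + 19734/r(109, 175) = -32489/(-¼) + 19734/175 = -32489*(-4) + 19734*(1/175) = 129956 + 19734/175 = 22762034/175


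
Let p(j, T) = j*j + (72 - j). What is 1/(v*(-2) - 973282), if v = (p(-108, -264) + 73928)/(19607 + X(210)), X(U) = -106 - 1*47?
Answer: -9727/9467199786 ≈ -1.0274e-6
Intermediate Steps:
p(j, T) = 72 + j**2 - j (p(j, T) = j**2 + (72 - j) = 72 + j**2 - j)
X(U) = -153 (X(U) = -106 - 47 = -153)
v = 42886/9727 (v = ((72 + (-108)**2 - 1*(-108)) + 73928)/(19607 - 153) = ((72 + 11664 + 108) + 73928)/19454 = (11844 + 73928)*(1/19454) = 85772*(1/19454) = 42886/9727 ≈ 4.4090)
1/(v*(-2) - 973282) = 1/((42886/9727)*(-2) - 973282) = 1/(-85772/9727 - 973282) = 1/(-9467199786/9727) = -9727/9467199786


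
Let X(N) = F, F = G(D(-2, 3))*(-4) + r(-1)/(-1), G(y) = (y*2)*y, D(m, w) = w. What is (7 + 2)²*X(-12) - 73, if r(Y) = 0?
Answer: -5905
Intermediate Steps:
G(y) = 2*y² (G(y) = (2*y)*y = 2*y²)
F = -72 (F = (2*3²)*(-4) + 0/(-1) = (2*9)*(-4) + 0*(-1) = 18*(-4) + 0 = -72 + 0 = -72)
X(N) = -72
(7 + 2)²*X(-12) - 73 = (7 + 2)²*(-72) - 73 = 9²*(-72) - 73 = 81*(-72) - 73 = -5832 - 73 = -5905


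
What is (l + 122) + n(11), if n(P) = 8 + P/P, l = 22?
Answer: 153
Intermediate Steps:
n(P) = 9 (n(P) = 8 + 1 = 9)
(l + 122) + n(11) = (22 + 122) + 9 = 144 + 9 = 153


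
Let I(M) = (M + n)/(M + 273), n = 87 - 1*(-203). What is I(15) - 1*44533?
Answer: -12825199/288 ≈ -44532.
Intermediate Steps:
n = 290 (n = 87 + 203 = 290)
I(M) = (290 + M)/(273 + M) (I(M) = (M + 290)/(M + 273) = (290 + M)/(273 + M))
I(15) - 1*44533 = (290 + 15)/(273 + 15) - 1*44533 = 305/288 - 44533 = -12825199/288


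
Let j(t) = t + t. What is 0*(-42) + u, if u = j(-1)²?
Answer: 4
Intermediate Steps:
j(t) = 2*t
u = 4 (u = (2*(-1))² = (-2)² = 4)
0*(-42) + u = 0*(-42) + 4 = 0 + 4 = 4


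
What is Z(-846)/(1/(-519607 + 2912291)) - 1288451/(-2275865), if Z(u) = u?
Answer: -4606830201535909/2275865 ≈ -2.0242e+9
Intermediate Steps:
Z(-846)/(1/(-519607 + 2912291)) - 1288451/(-2275865) = -846/(1/(-519607 + 2912291)) - 1288451/(-2275865) = -846/(1/2392684) - 1288451*(-1/2275865) = -846/1/2392684 + 1288451/2275865 = -846*2392684 + 1288451/2275865 = -2024210664 + 1288451/2275865 = -4606830201535909/2275865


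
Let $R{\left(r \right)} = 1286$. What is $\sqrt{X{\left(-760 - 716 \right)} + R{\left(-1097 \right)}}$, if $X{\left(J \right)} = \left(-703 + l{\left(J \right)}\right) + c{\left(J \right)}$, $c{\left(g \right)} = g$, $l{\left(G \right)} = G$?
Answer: $i \sqrt{2369} \approx 48.672 i$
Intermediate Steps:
$X{\left(J \right)} = -703 + 2 J$ ($X{\left(J \right)} = \left(-703 + J\right) + J = -703 + 2 J$)
$\sqrt{X{\left(-760 - 716 \right)} + R{\left(-1097 \right)}} = \sqrt{\left(-703 + 2 \left(-760 - 716\right)\right) + 1286} = \sqrt{\left(-703 + 2 \left(-1476\right)\right) + 1286} = \sqrt{\left(-703 - 2952\right) + 1286} = \sqrt{-3655 + 1286} = \sqrt{-2369} = i \sqrt{2369}$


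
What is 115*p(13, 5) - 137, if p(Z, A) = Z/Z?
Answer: -22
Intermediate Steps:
p(Z, A) = 1
115*p(13, 5) - 137 = 115*1 - 137 = 115 - 137 = -22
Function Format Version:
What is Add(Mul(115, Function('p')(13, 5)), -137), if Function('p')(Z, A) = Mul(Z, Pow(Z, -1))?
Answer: -22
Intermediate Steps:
Function('p')(Z, A) = 1
Add(Mul(115, Function('p')(13, 5)), -137) = Add(Mul(115, 1), -137) = Add(115, -137) = -22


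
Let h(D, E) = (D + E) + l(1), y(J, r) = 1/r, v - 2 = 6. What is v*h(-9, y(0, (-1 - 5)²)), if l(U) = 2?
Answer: -502/9 ≈ -55.778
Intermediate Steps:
v = 8 (v = 2 + 6 = 8)
h(D, E) = 2 + D + E (h(D, E) = (D + E) + 2 = 2 + D + E)
v*h(-9, y(0, (-1 - 5)²)) = 8*(2 - 9 + 1/((-1 - 5)²)) = 8*(2 - 9 + 1/((-6)²)) = 8*(2 - 9 + 1/36) = 8*(-251/36) = -502/9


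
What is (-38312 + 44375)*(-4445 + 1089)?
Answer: -20347428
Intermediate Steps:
(-38312 + 44375)*(-4445 + 1089) = 6063*(-3356) = -20347428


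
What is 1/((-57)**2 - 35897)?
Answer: -1/32648 ≈ -3.0630e-5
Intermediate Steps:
1/((-57)**2 - 35897) = 1/(3249 - 35897) = 1/(-32648) = -1/32648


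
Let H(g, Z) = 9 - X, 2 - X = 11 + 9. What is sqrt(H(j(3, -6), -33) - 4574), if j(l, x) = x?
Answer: I*sqrt(4547) ≈ 67.431*I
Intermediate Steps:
X = -18 (X = 2 - (11 + 9) = 2 - 1*20 = 2 - 20 = -18)
H(g, Z) = 27 (H(g, Z) = 9 - 1*(-18) = 9 + 18 = 27)
sqrt(H(j(3, -6), -33) - 4574) = sqrt(27 - 4574) = sqrt(-4547) = I*sqrt(4547)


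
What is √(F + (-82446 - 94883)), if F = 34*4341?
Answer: I*√29735 ≈ 172.44*I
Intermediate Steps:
F = 147594
√(F + (-82446 - 94883)) = √(147594 + (-82446 - 94883)) = √(147594 - 177329) = √(-29735) = I*√29735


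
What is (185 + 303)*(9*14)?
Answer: 61488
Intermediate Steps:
(185 + 303)*(9*14) = 488*126 = 61488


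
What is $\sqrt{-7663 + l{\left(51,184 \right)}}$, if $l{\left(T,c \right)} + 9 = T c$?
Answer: $4 \sqrt{107} \approx 41.376$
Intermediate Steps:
$l{\left(T,c \right)} = -9 + T c$
$\sqrt{-7663 + l{\left(51,184 \right)}} = \sqrt{-7663 + \left(-9 + 51 \cdot 184\right)} = \sqrt{-7663 + \left(-9 + 9384\right)} = \sqrt{-7663 + 9375} = \sqrt{1712} = 4 \sqrt{107}$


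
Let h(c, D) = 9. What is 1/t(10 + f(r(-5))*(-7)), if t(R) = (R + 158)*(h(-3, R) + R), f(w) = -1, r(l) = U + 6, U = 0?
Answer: 1/4550 ≈ 0.00021978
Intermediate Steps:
r(l) = 6 (r(l) = 0 + 6 = 6)
t(R) = (9 + R)*(158 + R) (t(R) = (R + 158)*(9 + R) = (158 + R)*(9 + R) = (9 + R)*(158 + R))
1/t(10 + f(r(-5))*(-7)) = 1/(1422 + (10 - 1*(-7))² + 167*(10 - 1*(-7))) = 1/(1422 + (10 + 7)² + 167*(10 + 7)) = 1/(1422 + 17² + 167*17) = 1/(1422 + 289 + 2839) = 1/4550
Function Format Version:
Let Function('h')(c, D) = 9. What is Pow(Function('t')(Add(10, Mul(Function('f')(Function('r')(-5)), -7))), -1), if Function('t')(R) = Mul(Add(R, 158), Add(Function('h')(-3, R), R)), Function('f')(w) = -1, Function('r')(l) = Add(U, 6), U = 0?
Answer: Rational(1, 4550) ≈ 0.00021978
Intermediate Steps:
Function('r')(l) = 6 (Function('r')(l) = Add(0, 6) = 6)
Function('t')(R) = Mul(Add(9, R), Add(158, R)) (Function('t')(R) = Mul(Add(R, 158), Add(9, R)) = Mul(Add(158, R), Add(9, R)) = Mul(Add(9, R), Add(158, R)))
Pow(Function('t')(Add(10, Mul(Function('f')(Function('r')(-5)), -7))), -1) = Pow(Add(1422, Pow(Add(10, Mul(-1, -7)), 2), Mul(167, Add(10, Mul(-1, -7)))), -1) = Pow(Add(1422, Pow(Add(10, 7), 2), Mul(167, Add(10, 7))), -1) = Pow(Add(1422, Pow(17, 2), Mul(167, 17)), -1) = Pow(Add(1422, 289, 2839), -1) = Pow(4550, -1) = Rational(1, 4550)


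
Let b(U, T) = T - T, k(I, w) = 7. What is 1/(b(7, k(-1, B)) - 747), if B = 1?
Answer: -1/747 ≈ -0.0013387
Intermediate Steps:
b(U, T) = 0
1/(b(7, k(-1, B)) - 747) = 1/(0 - 747) = 1/(-747) = -1/747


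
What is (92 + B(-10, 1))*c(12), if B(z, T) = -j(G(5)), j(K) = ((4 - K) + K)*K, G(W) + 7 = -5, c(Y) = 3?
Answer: 420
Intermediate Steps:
G(W) = -12 (G(W) = -7 - 5 = -12)
j(K) = 4*K
B(z, T) = 48 (B(z, T) = -4*(-12) = -1*(-48) = 48)
(92 + B(-10, 1))*c(12) = (92 + 48)*3 = 140*3 = 420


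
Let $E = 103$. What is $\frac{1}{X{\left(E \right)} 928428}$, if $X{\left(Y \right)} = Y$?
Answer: $\frac{1}{95628084} \approx 1.0457 \cdot 10^{-8}$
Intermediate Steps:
$\frac{1}{X{\left(E \right)} 928428} = \frac{1}{103 \cdot 928428} = \frac{1}{103} \cdot \frac{1}{928428} = \frac{1}{95628084}$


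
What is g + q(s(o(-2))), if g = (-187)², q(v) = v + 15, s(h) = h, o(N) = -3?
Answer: 34981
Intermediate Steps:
q(v) = 15 + v
g = 34969
g + q(s(o(-2))) = 34969 + (15 - 3) = 34969 + 12 = 34981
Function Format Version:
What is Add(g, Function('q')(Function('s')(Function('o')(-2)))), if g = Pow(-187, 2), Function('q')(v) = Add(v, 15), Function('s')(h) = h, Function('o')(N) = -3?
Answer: 34981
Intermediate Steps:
Function('q')(v) = Add(15, v)
g = 34969
Add(g, Function('q')(Function('s')(Function('o')(-2)))) = Add(34969, Add(15, -3)) = Add(34969, 12) = 34981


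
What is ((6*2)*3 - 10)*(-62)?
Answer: -1612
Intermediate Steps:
((6*2)*3 - 10)*(-62) = (12*3 - 10)*(-62) = (36 - 10)*(-62) = 26*(-62) = -1612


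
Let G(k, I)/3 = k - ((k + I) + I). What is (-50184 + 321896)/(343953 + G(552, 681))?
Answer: 271712/339867 ≈ 0.79947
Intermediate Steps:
G(k, I) = -6*I (G(k, I) = 3*(k - ((k + I) + I)) = 3*(k - ((I + k) + I)) = 3*(k - (k + 2*I)) = 3*(k + (-k - 2*I)) = 3*(-2*I) = -6*I)
(-50184 + 321896)/(343953 + G(552, 681)) = (-50184 + 321896)/(343953 - 6*681) = 271712/(343953 - 4086) = 271712/339867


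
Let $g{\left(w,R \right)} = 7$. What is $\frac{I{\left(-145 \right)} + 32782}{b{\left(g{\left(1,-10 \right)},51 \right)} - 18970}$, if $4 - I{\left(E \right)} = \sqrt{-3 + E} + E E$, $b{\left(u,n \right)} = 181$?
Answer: $- \frac{11761}{18789} + \frac{2 i \sqrt{37}}{18789} \approx -0.62595 + 0.00064748 i$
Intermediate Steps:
$I{\left(E \right)} = 4 - E^{2} - \sqrt{-3 + E}$ ($I{\left(E \right)} = 4 - \left(\sqrt{-3 + E} + E E\right) = 4 - \left(\sqrt{-3 + E} + E^{2}\right) = 4 - \left(E^{2} + \sqrt{-3 + E}\right) = 4 - E^{2} - \sqrt{-3 + E}$)
$\frac{I{\left(-145 \right)} + 32782}{b{\left(g{\left(1,-10 \right)},51 \right)} - 18970} = \frac{\left(4 - \left(-145\right)^{2} - \sqrt{-3 - 145}\right) + 32782}{181 - 18970} = \frac{\left(4 - 21025 - \sqrt{-148}\right) + 32782}{-18789} = \left(\left(4 - 21025 - 2 i \sqrt{37}\right) + 32782\right) \left(- \frac{1}{18789}\right) = \left(\left(-21021 - 2 i \sqrt{37}\right) + 32782\right) \left(- \frac{1}{18789}\right) = \left(11761 - 2 i \sqrt{37}\right) \left(- \frac{1}{18789}\right) = - \frac{11761}{18789} + \frac{2 i \sqrt{37}}{18789}$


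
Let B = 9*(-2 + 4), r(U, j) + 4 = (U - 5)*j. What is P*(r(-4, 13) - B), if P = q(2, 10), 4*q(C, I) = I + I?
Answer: -695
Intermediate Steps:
r(U, j) = -4 + j*(-5 + U) (r(U, j) = -4 + (U - 5)*j = -4 + (-5 + U)*j = -4 + j*(-5 + U))
q(C, I) = I/2 (q(C, I) = (I + I)/4 = (2*I)/4 = I/2)
B = 18 (B = 9*2 = 18)
P = 5 (P = (1/2)*10 = 5)
P*(r(-4, 13) - B) = 5*((-4 - 5*13 - 4*13) - 1*18) = 5*((-4 - 65 - 52) - 18) = 5*(-121 - 18) = 5*(-139) = -695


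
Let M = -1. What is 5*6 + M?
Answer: 29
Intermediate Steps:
5*6 + M = 5*6 - 1 = 30 - 1 = 29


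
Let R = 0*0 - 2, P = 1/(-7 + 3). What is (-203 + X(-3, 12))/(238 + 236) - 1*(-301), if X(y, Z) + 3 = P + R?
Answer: 569863/1896 ≈ 300.56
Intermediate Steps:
P = -¼ (P = 1/(-4) = -¼ ≈ -0.25000)
R = -2 (R = 0 - 2 = -2)
X(y, Z) = -21/4 (X(y, Z) = -3 + (-¼ - 2) = -3 - 9/4 = -21/4)
(-203 + X(-3, 12))/(238 + 236) - 1*(-301) = (-203 - 21/4)/(238 + 236) - 1*(-301) = -833/4/474 + 301 = -833/4*1/474 + 301 = -833/1896 + 301 = 569863/1896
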